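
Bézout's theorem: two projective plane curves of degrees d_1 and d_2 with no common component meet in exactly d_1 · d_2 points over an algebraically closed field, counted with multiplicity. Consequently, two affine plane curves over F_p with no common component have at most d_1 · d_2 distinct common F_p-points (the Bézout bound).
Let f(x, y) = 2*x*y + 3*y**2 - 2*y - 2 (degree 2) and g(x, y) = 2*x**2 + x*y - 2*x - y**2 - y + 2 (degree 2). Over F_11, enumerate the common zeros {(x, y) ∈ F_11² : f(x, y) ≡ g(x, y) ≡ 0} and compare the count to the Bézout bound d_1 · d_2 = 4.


Common zeros: {(6, 1)}; count = 1; Bézout bound = 4.

deg(f) = 2, deg(g) = 2, so Bézout bound = 4.
Scan x ∈ F_11. For each x, list the y ∈ F_11 with f(x, y) ≡ 0 and those with g(x, y) ≡ 0 (mod 11); the common zeros in that column are the intersection.
  x = 0: f ≡ 0 at y ∈ ∅; g ≡ 0 at y ∈ {1, 9}; common: ∅.
  x = 1: f ≡ 0 at y ∈ ∅; g ≡ 0 at y ∈ ∅; common: ∅.
  x = 2: f ≡ 0 at y ∈ ∅; g ≡ 0 at y ∈ {3, 9}; common: ∅.
  x = 3: f ≡ 0 at y ∈ ∅; g ≡ 0 at y ∈ {3, 10}; common: ∅.
  x = 4: f ≡ 0 at y ∈ {2, 7}; g ≡ 0 at y ∈ {4, 10}; common: ∅.
  x = 5: f ≡ 0 at y ∈ {6}; g ≡ 0 at y ∈ ∅; common: ∅.
  x = 6: f ≡ 0 at y ∈ {1, 3}; g ≡ 0 at y ∈ {1, 4}; common: {1}.
  x = 7: f ≡ 0 at y ∈ {8, 10}; g ≡ 0 at y ∈ ∅; common: ∅.
  x = 8: f ≡ 0 at y ∈ {5}; g ≡ 0 at y ∈ ∅; common: ∅.
  x = 9: f ≡ 0 at y ∈ {4, 9}; g ≡ 0 at y ∈ ∅; common: ∅.
  x = 10: f ≡ 0 at y ∈ ∅; g ≡ 0 at y ∈ ∅; common: ∅.
Collecting: common zeros = {(6, 1)}, so the count is 1.
Comparison with the Bézout bound: 1 ≤ 4 = deg(f)·deg(g), as expected for curves with no common component (the affine F_11-count falls short of the bound because intersections may lie at infinity, over extension fields, or carry multiplicity).


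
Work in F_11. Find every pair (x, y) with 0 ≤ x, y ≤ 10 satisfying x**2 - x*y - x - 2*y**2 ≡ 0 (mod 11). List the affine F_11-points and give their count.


Affine F_11-points: {(0, 0), (1, 0), (1, 5), (2, 3), (2, 7), (5, 5), (5, 9), (6, 1), (6, 7), (7, 1)}; count = 10.

For each of the 121 pairs (x, y) ∈ F_11², evaluate f(x, y) mod 11. Record the zeros.
  x = 0: [0↦0, 1↦9, 2↦3, 3↦4, 4↦1, 5↦5, 6↦5, 7↦1, 8↦4, 9↦3, 10↦9]  zeros at y ∈ {0}
  x = 1: [0↦0, 1↦8, 2↦1, 3↦1, 4↦8, 5↦0, 6↦10, 7↦5, 8↦7, 9↦5, 10↦10]  zeros at y ∈ {0, 5}
  x = 2: [0↦2, 1↦9, 2↦1, 3↦0, 4↦6, 5↦8, 6↦6, 7↦0, 8↦1, 9↦9, 10↦2]  zeros at y ∈ {3, 7}
  x = 3: [0↦6, 1↦1, 2↦3, 3↦1, 4↦6, 5↦7, 6↦4, 7↦8, 8↦8, 9↦4, 10↦7]  zeros at y ∈ ∅
  x = 4: [0↦1, 1↦6, 2↦7, 3↦4, 4↦8, 5↦8, 6↦4, 7↦7, 8↦6, 9↦1, 10↦3]  zeros at y ∈ ∅
  x = 5: [0↦9, 1↦2, 2↦2, 3↦9, 4↦1, 5↦0, 6↦6, 7↦8, 8↦6, 9↦0, 10↦1]  zeros at y ∈ {5, 9}
  x = 6: [0↦8, 1↦0, 2↦10, 3↦5, 4↦7, 5↦5, 6↦10, 7↦0, 8↦8, 9↦1, 10↦1]  zeros at y ∈ {1, 7}
  x = 7: [0↦9, 1↦0, 2↦9, 3↦3, 4↦4, 5↦1, 6↦5, 7↦5, 8↦1, 9↦4, 10↦3]  zeros at y ∈ {1}
  x = 8: [0↦1, 1↦2, 2↦10, 3↦3, 4↦3, 5↦10, 6↦2, 7↦1, 8↦7, 9↦9, 10↦7]  zeros at y ∈ ∅
  x = 9: [0↦6, 1↦6, 2↦2, 3↦5, 4↦4, 5↦10, 6↦1, 7↦10, 8↦4, 9↦5, 10↦2]  zeros at y ∈ ∅
  x = 10: [0↦2, 1↦1, 2↦7, 3↦9, 4↦7, 5↦1, 6↦2, 7↦10, 8↦3, 9↦3, 10↦10]  zeros at y ∈ ∅
Collecting zeros: affine points = {(0, 0), (1, 0), (1, 5), (2, 3), (2, 7), (5, 5), (5, 9), (6, 1), (6, 7), (7, 1)}.
Total count |C(F_11)_aff| = 10.


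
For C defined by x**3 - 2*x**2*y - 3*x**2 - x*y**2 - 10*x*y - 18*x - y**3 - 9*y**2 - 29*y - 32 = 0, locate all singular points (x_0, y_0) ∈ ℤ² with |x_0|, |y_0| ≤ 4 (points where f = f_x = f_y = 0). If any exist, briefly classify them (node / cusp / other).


Singular points: {(-1, -3)}; classification: cusp.

Compute partial derivatives:
  f_x = 3*x**2 - 4*x*y - 6*x - y**2 - 10*y - 18.
  f_y = -2*x**2 - 2*x*y - 10*x - 3*y**2 - 18*y - 29.
Scan x_0 ∈ {−4, ..., 4}. For each x_0, f_y(x_0, y) is a polynomial in y; find its integer roots y ∈ {−4, ..., 4}, then test f_x and f at those candidates.
  x = -4: f_y(-4, y) = -3*y**2 - 10*y - 21; no integer root y with |y| ≤ 4.
  x = -3: f_y(-3, y) = -3*y**2 - 12*y - 17; no integer root y with |y| ≤ 4.
  x = -2: f_y(-2, y) = -3*y**2 - 14*y - 17; no integer root y with |y| ≤ 4.
  x = -1: f_y(-1, y) = -3*y**2 - 16*y - 21; vanishes at y ∈ {-3}. (-1, -3): f_x = 0, f = 0 — SINGULAR.
  x = 0: f_y(0, y) = -3*y**2 - 18*y - 29; no integer root y with |y| ≤ 4.
  x = 1: f_y(1, y) = -3*y**2 - 20*y - 41; no integer root y with |y| ≤ 4.
  x = 2: f_y(2, y) = -3*y**2 - 22*y - 57; no integer root y with |y| ≤ 4.
  x = 3: f_y(3, y) = -3*y**2 - 24*y - 77; no integer root y with |y| ≤ 4.
  x = 4: f_y(4, y) = -3*y**2 - 26*y - 101; no integer root y with |y| ≤ 4.
Only singular point on the grid: (-1, -3).
Classify: substitute x = -1 + u, y = -3 + v and expand: f = u**3 - 2*u**2*v - u*v**2 - v**3 + v**2.
No constant or linear terms (consistent with a singular point). Quadratic part: v**2. Cubic part: u**3 - 2*u**2*v - u*v**2 - v**3.
The quadratic part v**2 is a perfect square, so there is a single (double) tangent line v = 0, i.e. y = -3. Restricting the cubic part to that line (v = 0) leaves u**3 ≠ 0, so f is not divisible by v and the branch is v² ≈ -u**3 to lowest order — this is a cusp.
Classification: cusp.


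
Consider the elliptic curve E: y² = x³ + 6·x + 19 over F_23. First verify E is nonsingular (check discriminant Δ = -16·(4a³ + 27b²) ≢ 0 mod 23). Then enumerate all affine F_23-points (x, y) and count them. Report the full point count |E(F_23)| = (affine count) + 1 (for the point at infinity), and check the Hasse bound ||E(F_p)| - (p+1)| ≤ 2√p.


Affine points = {(1, 7), (1, 16), (2, 4), (2, 19), (3, 8), (3, 15), (5, 6), (5, 17), (6, 8), (6, 15), (7, 6), (7, 17), (8, 2), (8, 21), (11, 6), (11, 17), (12, 5), (12, 18), (14, 8), (14, 15), (16, 5), (16, 18), (18, 5), (18, 18), (19, 0), (22, 9), (22, 14)}; affine count = 27; |E(F_23)| = 28.

Discriminant check: Δ ∝ 4a³ + 27b² = 4·6³ + 27·19² = 4·216 + 27·361 ≡ 8 (mod 23). Nonzero ⇒ E is nonsingular.
For each x ∈ F_23, compute rhs = x³ + 6·x + 19 mod 23, then count y ∈ F_23 with y² ≡ rhs.
  x = 0: rhs = 19, matching y values: none (0 points).
  x = 1: rhs = 3, matching y values: 7, 16 (2 points).
  x = 2: rhs = 16, matching y values: 4, 19 (2 points).
  x = 3: rhs = 18, matching y values: 8, 15 (2 points).
  x = 4: rhs = 15, matching y values: none (0 points).
  x = 5: rhs = 13, matching y values: 6, 17 (2 points).
  x = 6: rhs = 18, matching y values: 8, 15 (2 points).
  x = 7: rhs = 13, matching y values: 6, 17 (2 points).
  x = 8: rhs = 4, matching y values: 2, 21 (2 points).
  x = 9: rhs = 20, matching y values: none (0 points).
  x = 10: rhs = 21, matching y values: none (0 points).
  x = 11: rhs = 13, matching y values: 6, 17 (2 points).
  x = 12: rhs = 2, matching y values: 5, 18 (2 points).
  x = 13: rhs = 17, matching y values: none (0 points).
  x = 14: rhs = 18, matching y values: 8, 15 (2 points).
  x = 15: rhs = 11, matching y values: none (0 points).
  x = 16: rhs = 2, matching y values: 5, 18 (2 points).
  x = 17: rhs = 20, matching y values: none (0 points).
  x = 18: rhs = 2, matching y values: 5, 18 (2 points).
  x = 19: rhs = 0, matching y values: 0 (1 points).
  x = 20: rhs = 20, matching y values: none (0 points).
  x = 21: rhs = 22, matching y values: none (0 points).
  x = 22: rhs = 12, matching y values: 9, 14 (2 points).
Total affine count: 27.
Full point count |E(F_23)| = 27 + 1 = 28.
Hasse bound: |28 − (23+1)| = |4| = 4 ≤ 2√23 ≈ 9.5917 ✓.


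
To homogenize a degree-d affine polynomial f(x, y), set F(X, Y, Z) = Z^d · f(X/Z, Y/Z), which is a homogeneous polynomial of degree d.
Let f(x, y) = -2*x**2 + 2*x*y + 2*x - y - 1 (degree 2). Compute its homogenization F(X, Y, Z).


F(X, Y, Z) = -2*X**2 + 2*X*Y + 2*X*Z - Y*Z - Z**2

deg(f) = 2.
Substitute x = X/Z, y = Y/Z into f, then multiply by Z^2.
  monomial -2·x^2·y^0 ↦ -2·X^2·Y^0·Z^0.
  monomial 2·x^1·y^1 ↦ 2·X^1·Y^1·Z^0.
  monomial 2·x^1·y^0 ↦ 2·X^1·Y^0·Z^1.
  monomial -1·x^0·y^1 ↦ -1·X^0·Y^1·Z^1.
  monomial -1·x^0·y^0 ↦ -1·X^0·Y^0·Z^2.
Collecting: F(X, Y, Z) = -2*X**2 + 2*X*Y + 2*X*Z - Y*Z - Z**2.


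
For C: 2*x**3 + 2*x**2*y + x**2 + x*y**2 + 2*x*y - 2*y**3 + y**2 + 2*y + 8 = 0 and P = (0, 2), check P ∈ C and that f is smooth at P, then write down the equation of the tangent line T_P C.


Tangent line at P: 8*x - 18*y + 36 = 0.

Step 1: f(0, 2) = 0, so P lies on C.
Step 2: partial derivatives
  f_x(x, y) = 6*x**2 + 4*x*y + 2*x + y**2 + 2*y, f_y(x, y) = 2*x**2 + 2*x*y + 2*x - 6*y**2 + 2*y + 2.
  f_x(P) = 8, f_y(P) = -18 (gradient nonzero, so P is smooth).
Step 3: tangent line at P: 8·(x − 0) + -18·(y − 2) = 0.
Expanding: 8*x - 18*y + 36 = 0.


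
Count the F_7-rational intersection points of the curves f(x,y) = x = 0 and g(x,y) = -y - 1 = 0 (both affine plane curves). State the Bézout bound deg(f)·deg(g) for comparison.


Common zeros: {(0, 6)}; count = 1; Bézout bound = 1.

deg(f) = 1, deg(g) = 1, so Bézout bound = 1.
Scan x ∈ F_7. For each x, list the y ∈ F_7 with f(x, y) ≡ 0 and those with g(x, y) ≡ 0 (mod 7); the common zeros in that column are the intersection.
  x = 0: f ≡ 0 at y ∈ {0, 1, 2, 3, 4, 5, 6}; g ≡ 0 at y ∈ {6}; common: {6}.
  x = 1: f ≡ 0 at y ∈ ∅; g ≡ 0 at y ∈ {6}; common: ∅.
  x = 2: f ≡ 0 at y ∈ ∅; g ≡ 0 at y ∈ {6}; common: ∅.
  x = 3: f ≡ 0 at y ∈ ∅; g ≡ 0 at y ∈ {6}; common: ∅.
  x = 4: f ≡ 0 at y ∈ ∅; g ≡ 0 at y ∈ {6}; common: ∅.
  x = 5: f ≡ 0 at y ∈ ∅; g ≡ 0 at y ∈ {6}; common: ∅.
  x = 6: f ≡ 0 at y ∈ ∅; g ≡ 0 at y ∈ {6}; common: ∅.
Collecting: common zeros = {(0, 6)}, so the count is 1.
Comparison with the Bézout bound: 1 ≤ 1 = deg(f)·deg(g), as expected for curves with no common component (the bound is attained).


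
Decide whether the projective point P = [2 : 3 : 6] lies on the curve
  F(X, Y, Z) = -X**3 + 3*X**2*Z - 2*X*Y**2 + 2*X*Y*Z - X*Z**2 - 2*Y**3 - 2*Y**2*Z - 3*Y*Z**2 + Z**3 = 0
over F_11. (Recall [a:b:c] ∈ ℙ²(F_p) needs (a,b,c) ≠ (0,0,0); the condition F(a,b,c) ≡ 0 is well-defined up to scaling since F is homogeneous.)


F(2,3,6) ≡ 0 (mod 11); P is on the curve.

Evaluate F(2, 3, 6) term-by-term (mod 11).
  -X**3 ↦ -1·8·1·1 = -8
  3*X**2*Z ↦ 3·4·1·6 = 72
  -2*X*Y**2 ↦ -2·2·9·1 = -36
  2*X*Y*Z ↦ 2·2·3·6 = 72
  -X*Z**2 ↦ -1·2·1·36 = -72
  -2*Y**3 ↦ -2·1·27·1 = -54
  -2*Y**2*Z ↦ -2·1·9·6 = -108
  -3*Y*Z**2 ↦ -3·1·3·36 = -324
  Z**3 ↦ 1·1·1·216 = 216
Sum: F(2, 3, 6) = (-8) + (72) + (-36) + (72) + (-72) + (-54) + (-108) + (-324) + (216) = -242.
Reducing mod 11: -242 ≡ 0 (mod 11).
Since F(a, b, c) ≡ 0 (mod 11), P lies on the curve.


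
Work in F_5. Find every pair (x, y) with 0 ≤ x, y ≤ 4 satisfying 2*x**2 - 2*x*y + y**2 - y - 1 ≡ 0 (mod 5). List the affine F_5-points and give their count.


Affine F_5-points: {(0, 3), (1, 4), (3, 3), (3, 4)}; count = 4.

For each of the 25 pairs (x, y) ∈ F_5², evaluate f(x, y) mod 5. Record the zeros.
  x = 0: [0↦4, 1↦4, 2↦1, 3↦0, 4↦1]  zeros at y ∈ {3}
  x = 1: [0↦1, 1↦4, 2↦4, 3↦1, 4↦0]  zeros at y ∈ {4}
  x = 2: [0↦2, 1↦3, 2↦1, 3↦1, 4↦3]  zeros at y ∈ ∅
  x = 3: [0↦2, 1↦1, 2↦2, 3↦0, 4↦0]  zeros at y ∈ {3, 4}
  x = 4: [0↦1, 1↦3, 2↦2, 3↦3, 4↦1]  zeros at y ∈ ∅
Collecting zeros: affine points = {(0, 3), (1, 4), (3, 3), (3, 4)}.
Total count |C(F_5)_aff| = 4.


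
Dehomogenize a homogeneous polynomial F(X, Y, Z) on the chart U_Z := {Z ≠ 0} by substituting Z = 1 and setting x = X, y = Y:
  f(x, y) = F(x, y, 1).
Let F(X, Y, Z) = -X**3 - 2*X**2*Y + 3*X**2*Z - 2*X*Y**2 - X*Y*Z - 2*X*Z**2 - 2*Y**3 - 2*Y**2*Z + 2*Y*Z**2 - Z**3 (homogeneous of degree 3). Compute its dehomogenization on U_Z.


f(x, y) = -x**3 - 2*x**2*y + 3*x**2 - 2*x*y**2 - x*y - 2*x - 2*y**3 - 2*y**2 + 2*y - 1

On U_Z we set Z = 1. Each monomial c·X^i·Y^j·Z^k in F becomes c·x^i·y^j·1^k = c·x^i·y^j.
Substituting Z = 1: F(X, Y, 1) = -x**3 - 2*x**2*y + 3*x**2 - 2*x*y**2 - x*y - 2*x - 2*y**3 - 2*y**2 + 2*y - 1.
Note: deg(f) ≤ deg(F) = 3; strict inequality happens when F is divisible by Z (lost terms).


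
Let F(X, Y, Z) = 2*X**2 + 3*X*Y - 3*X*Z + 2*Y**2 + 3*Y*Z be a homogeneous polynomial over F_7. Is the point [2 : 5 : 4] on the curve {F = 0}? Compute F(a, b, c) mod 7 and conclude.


F(2,5,4) ≡ 5 (mod 7); P is NOT on the curve.

Evaluate F(2, 5, 4) term-by-term (mod 7).
  2*X**2 ↦ 2·4·1·1 = 8
  3*X*Y ↦ 3·2·5·1 = 30
  -3*X*Z ↦ -3·2·1·4 = -24
  2*Y**2 ↦ 2·1·25·1 = 50
  3*Y*Z ↦ 3·1·5·4 = 60
Sum: F(2, 5, 4) = (8) + (30) + (-24) + (50) + (60) = 124.
Reducing mod 7: 124 ≡ 5 (mod 7).
Since F(a, b, c) ≡ 5 ≠ 0 (mod 7), P does NOT lie on the curve.


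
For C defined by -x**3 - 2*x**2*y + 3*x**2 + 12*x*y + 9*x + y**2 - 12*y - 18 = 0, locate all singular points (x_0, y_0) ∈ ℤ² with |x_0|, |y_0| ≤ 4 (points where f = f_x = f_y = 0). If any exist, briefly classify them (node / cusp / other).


Singular points: {(3, -3)}; classification: cusp.

Compute partial derivatives:
  f_x = -3*x**2 - 4*x*y + 6*x + 12*y + 9.
  f_y = -2*x**2 + 12*x + 2*y - 12.
Scan x_0 ∈ {−4, ..., 4}. For each x_0, f_y(x_0, y) is a polynomial in y; find its integer roots y ∈ {−4, ..., 4}, then test f_x and f at those candidates.
  x = -4: f_y(-4, y) = 2*y - 92; no integer root y with |y| ≤ 4.
  x = -3: f_y(-3, y) = 2*y - 66; no integer root y with |y| ≤ 4.
  x = -2: f_y(-2, y) = 2*y - 44; no integer root y with |y| ≤ 4.
  x = -1: f_y(-1, y) = 2*y - 26; no integer root y with |y| ≤ 4.
  x = 0: f_y(0, y) = 2*y - 12; no integer root y with |y| ≤ 4.
  x = 1: f_y(1, y) = 2*y - 2; vanishes at y ∈ {1}. (1, 1): f_x = 20 ≠ 0.
  x = 2: f_y(2, y) = 2*y + 4; vanishes at y ∈ {-2}. (2, -2): f_x = 1 ≠ 0.
  x = 3: f_y(3, y) = 2*y + 6; vanishes at y ∈ {-3}. (3, -3): f_x = 0, f = 0 — SINGULAR.
  x = 4: f_y(4, y) = 2*y + 4; vanishes at y ∈ {-2}. (4, -2): f_x = -7 ≠ 0.
Only singular point on the grid: (3, -3).
Classify: substitute x = 3 + u, y = -3 + v and expand: f = -u**3 - 2*u**2*v + v**2.
No constant or linear terms (consistent with a singular point). Quadratic part: v**2. Cubic part: -u**3 - 2*u**2*v.
The quadratic part v**2 is a perfect square, so there is a single (double) tangent line v = 0, i.e. y = -3. Restricting the cubic part to that line (v = 0) leaves -u**3 ≠ 0, so f is not divisible by v and the branch is v² ≈ u**3 to lowest order — this is a cusp.
Classification: cusp.


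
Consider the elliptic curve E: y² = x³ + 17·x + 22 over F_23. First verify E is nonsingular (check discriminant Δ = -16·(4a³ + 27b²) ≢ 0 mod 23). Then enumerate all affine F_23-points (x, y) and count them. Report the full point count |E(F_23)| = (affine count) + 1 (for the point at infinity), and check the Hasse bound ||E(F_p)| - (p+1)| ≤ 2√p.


Affine points = {(2, 8), (2, 15), (3, 10), (3, 13), (4, 4), (4, 19), (5, 5), (5, 18), (6, 8), (6, 15), (7, 1), (7, 22), (8, 7), (8, 16), (13, 5), (13, 18), (15, 8), (15, 15), (17, 7), (17, 16), (20, 6), (20, 17), (21, 7), (21, 16), (22, 2), (22, 21)}; affine count = 26; |E(F_23)| = 27.

Discriminant check: Δ ∝ 4a³ + 27b² = 4·17³ + 27·22² = 4·4913 + 27·484 ≡ 14 (mod 23). Nonzero ⇒ E is nonsingular.
For each x ∈ F_23, compute rhs = x³ + 17·x + 22 mod 23, then count y ∈ F_23 with y² ≡ rhs.
  x = 0: rhs = 22, matching y values: none (0 points).
  x = 1: rhs = 17, matching y values: none (0 points).
  x = 2: rhs = 18, matching y values: 8, 15 (2 points).
  x = 3: rhs = 8, matching y values: 10, 13 (2 points).
  x = 4: rhs = 16, matching y values: 4, 19 (2 points).
  x = 5: rhs = 2, matching y values: 5, 18 (2 points).
  x = 6: rhs = 18, matching y values: 8, 15 (2 points).
  x = 7: rhs = 1, matching y values: 1, 22 (2 points).
  x = 8: rhs = 3, matching y values: 7, 16 (2 points).
  x = 9: rhs = 7, matching y values: none (0 points).
  x = 10: rhs = 19, matching y values: none (0 points).
  x = 11: rhs = 22, matching y values: none (0 points).
  x = 12: rhs = 22, matching y values: none (0 points).
  x = 13: rhs = 2, matching y values: 5, 18 (2 points).
  x = 14: rhs = 14, matching y values: none (0 points).
  x = 15: rhs = 18, matching y values: 8, 15 (2 points).
  x = 16: rhs = 20, matching y values: none (0 points).
  x = 17: rhs = 3, matching y values: 7, 16 (2 points).
  x = 18: rhs = 19, matching y values: none (0 points).
  x = 19: rhs = 5, matching y values: none (0 points).
  x = 20: rhs = 13, matching y values: 6, 17 (2 points).
  x = 21: rhs = 3, matching y values: 7, 16 (2 points).
  x = 22: rhs = 4, matching y values: 2, 21 (2 points).
Total affine count: 26.
Full point count |E(F_23)| = 26 + 1 = 27.
Hasse bound: |27 − (23+1)| = |3| = 3 ≤ 2√23 ≈ 9.5917 ✓.


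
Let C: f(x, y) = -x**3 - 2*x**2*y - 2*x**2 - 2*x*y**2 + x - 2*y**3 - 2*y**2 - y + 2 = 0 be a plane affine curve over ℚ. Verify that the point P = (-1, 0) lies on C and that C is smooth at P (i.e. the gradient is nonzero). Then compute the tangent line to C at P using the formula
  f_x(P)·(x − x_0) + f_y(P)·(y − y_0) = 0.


Tangent line at P: 2*x - 3*y + 2 = 0.

Step 1: f(-1, 0) = 0, so P lies on C.
Step 2: partial derivatives
  f_x(x, y) = -3*x**2 - 4*x*y - 4*x - 2*y**2 + 1, f_y(x, y) = -2*x**2 - 4*x*y - 6*y**2 - 4*y - 1.
  f_x(P) = 2, f_y(P) = -3 (gradient nonzero, so P is smooth).
Step 3: tangent line at P: 2·(x − -1) + -3·(y − 0) = 0.
Expanding: 2*x - 3*y + 2 = 0.


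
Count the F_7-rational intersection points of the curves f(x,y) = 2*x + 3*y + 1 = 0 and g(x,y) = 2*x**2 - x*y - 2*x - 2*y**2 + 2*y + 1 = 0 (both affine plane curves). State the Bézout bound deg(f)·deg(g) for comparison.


Common zeros: ∅; count = 0; Bézout bound = 2.

deg(f) = 1, deg(g) = 2, so Bézout bound = 2.
Scan x ∈ F_7. For each x, list the y ∈ F_7 with f(x, y) ≡ 0 and those with g(x, y) ≡ 0 (mod 7); the common zeros in that column are the intersection.
  x = 0: f ≡ 0 at y ∈ {2}; g ≡ 0 at y ∈ ∅; common: ∅.
  x = 1: f ≡ 0 at y ∈ {6}; g ≡ 0 at y ∈ {1, 3}; common: ∅.
  x = 2: f ≡ 0 at y ∈ {3}; g ≡ 0 at y ∈ ∅; common: ∅.
  x = 3: f ≡ 0 at y ∈ {0}; g ≡ 0 at y ∈ {5}; common: ∅.
  x = 4: f ≡ 0 at y ∈ {4}; g ≡ 0 at y ∈ {1, 5}; common: ∅.
  x = 5: f ≡ 0 at y ∈ {1}; g ≡ 0 at y ∈ {3, 6}; common: ∅.
  x = 6: f ≡ 0 at y ∈ {5}; g ≡ 0 at y ∈ {6}; common: ∅.
Collecting: common zeros = ∅, so the count is 0.
Comparison with the Bézout bound: 0 ≤ 2 = deg(f)·deg(g), as expected for curves with no common component (the affine F_7-count falls short of the bound because intersections may lie at infinity, over extension fields, or carry multiplicity).


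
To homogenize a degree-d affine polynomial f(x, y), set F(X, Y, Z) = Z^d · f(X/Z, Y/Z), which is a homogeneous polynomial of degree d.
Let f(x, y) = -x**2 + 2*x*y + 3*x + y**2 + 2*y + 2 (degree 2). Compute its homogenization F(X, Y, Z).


F(X, Y, Z) = -X**2 + 2*X*Y + 3*X*Z + Y**2 + 2*Y*Z + 2*Z**2

deg(f) = 2.
Substitute x = X/Z, y = Y/Z into f, then multiply by Z^2.
  monomial -1·x^2·y^0 ↦ -1·X^2·Y^0·Z^0.
  monomial 2·x^1·y^1 ↦ 2·X^1·Y^1·Z^0.
  monomial 3·x^1·y^0 ↦ 3·X^1·Y^0·Z^1.
  monomial 1·x^0·y^2 ↦ 1·X^0·Y^2·Z^0.
  monomial 2·x^0·y^1 ↦ 2·X^0·Y^1·Z^1.
  monomial 2·x^0·y^0 ↦ 2·X^0·Y^0·Z^2.
Collecting: F(X, Y, Z) = -X**2 + 2*X*Y + 3*X*Z + Y**2 + 2*Y*Z + 2*Z**2.


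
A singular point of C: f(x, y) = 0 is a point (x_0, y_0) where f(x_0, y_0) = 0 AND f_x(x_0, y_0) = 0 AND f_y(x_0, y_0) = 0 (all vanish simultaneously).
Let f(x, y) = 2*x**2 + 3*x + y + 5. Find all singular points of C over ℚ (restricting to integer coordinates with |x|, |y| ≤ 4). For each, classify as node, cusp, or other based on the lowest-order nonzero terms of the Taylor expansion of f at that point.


No singular points in the scanned grid; C is smooth there.

Compute partial derivatives:
  f_x = 4*x + 3.
  f_y = 1.
f_y = 1 is a nonzero constant, so f_y never vanishes: no point (x, y) can satisfy f = f_x = f_y = 0. In particular no (x, y) ∈ {−4, ..., 4}² is singular; the curve is smooth.


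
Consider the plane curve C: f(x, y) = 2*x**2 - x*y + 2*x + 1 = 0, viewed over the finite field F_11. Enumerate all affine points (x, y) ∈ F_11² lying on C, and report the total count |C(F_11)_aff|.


Affine F_11-points: {(1, 5), (2, 1), (3, 1), (4, 2), (5, 10), (6, 5), (7, 2), (8, 3), (9, 3), (10, 10)}; count = 10.

For each of the 121 pairs (x, y) ∈ F_11², evaluate f(x, y) mod 11. Record the zeros.
  x = 0: [0↦1, 1↦1, 2↦1, 3↦1, 4↦1, 5↦1, 6↦1, 7↦1, 8↦1, 9↦1, 10↦1]  zeros at y ∈ ∅
  x = 1: [0↦5, 1↦4, 2↦3, 3↦2, 4↦1, 5↦0, 6↦10, 7↦9, 8↦8, 9↦7, 10↦6]  zeros at y ∈ {5}
  x = 2: [0↦2, 1↦0, 2↦9, 3↦7, 4↦5, 5↦3, 6↦1, 7↦10, 8↦8, 9↦6, 10↦4]  zeros at y ∈ {1}
  x = 3: [0↦3, 1↦0, 2↦8, 3↦5, 4↦2, 5↦10, 6↦7, 7↦4, 8↦1, 9↦9, 10↦6]  zeros at y ∈ {1}
  x = 4: [0↦8, 1↦4, 2↦0, 3↦7, 4↦3, 5↦10, 6↦6, 7↦2, 8↦9, 9↦5, 10↦1]  zeros at y ∈ {2}
  x = 5: [0↦6, 1↦1, 2↦7, 3↦2, 4↦8, 5↦3, 6↦9, 7↦4, 8↦10, 9↦5, 10↦0]  zeros at y ∈ {10}
  x = 6: [0↦8, 1↦2, 2↦7, 3↦1, 4↦6, 5↦0, 6↦5, 7↦10, 8↦4, 9↦9, 10↦3]  zeros at y ∈ {5}
  x = 7: [0↦3, 1↦7, 2↦0, 3↦4, 4↦8, 5↦1, 6↦5, 7↦9, 8↦2, 9↦6, 10↦10]  zeros at y ∈ {2}
  x = 8: [0↦2, 1↦5, 2↦8, 3↦0, 4↦3, 5↦6, 6↦9, 7↦1, 8↦4, 9↦7, 10↦10]  zeros at y ∈ {3}
  x = 9: [0↦5, 1↦7, 2↦9, 3↦0, 4↦2, 5↦4, 6↦6, 7↦8, 8↦10, 9↦1, 10↦3]  zeros at y ∈ {3}
  x = 10: [0↦1, 1↦2, 2↦3, 3↦4, 4↦5, 5↦6, 6↦7, 7↦8, 8↦9, 9↦10, 10↦0]  zeros at y ∈ {10}
Collecting zeros: affine points = {(1, 5), (2, 1), (3, 1), (4, 2), (5, 10), (6, 5), (7, 2), (8, 3), (9, 3), (10, 10)}.
Total count |C(F_11)_aff| = 10.


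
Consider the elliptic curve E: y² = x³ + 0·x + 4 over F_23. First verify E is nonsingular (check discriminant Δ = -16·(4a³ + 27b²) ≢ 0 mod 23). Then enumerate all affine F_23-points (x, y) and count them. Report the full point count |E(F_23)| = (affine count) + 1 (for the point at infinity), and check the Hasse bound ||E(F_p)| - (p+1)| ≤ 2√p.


Affine points = {(0, 2), (0, 21), (2, 9), (2, 14), (3, 10), (3, 13), (6, 6), (6, 17), (7, 5), (7, 18), (11, 1), (11, 22), (13, 4), (13, 19), (16, 11), (16, 12), (17, 8), (17, 15), (19, 3), (19, 20), (20, 0), (22, 7), (22, 16)}; affine count = 23; |E(F_23)| = 24.

Discriminant check: Δ ∝ 4a³ + 27b² = 4·0³ + 27·4² = 4·0 + 27·16 ≡ 18 (mod 23). Nonzero ⇒ E is nonsingular.
For each x ∈ F_23, compute rhs = x³ + 0·x + 4 mod 23, then count y ∈ F_23 with y² ≡ rhs.
  x = 0: rhs = 4, matching y values: 2, 21 (2 points).
  x = 1: rhs = 5, matching y values: none (0 points).
  x = 2: rhs = 12, matching y values: 9, 14 (2 points).
  x = 3: rhs = 8, matching y values: 10, 13 (2 points).
  x = 4: rhs = 22, matching y values: none (0 points).
  x = 5: rhs = 14, matching y values: none (0 points).
  x = 6: rhs = 13, matching y values: 6, 17 (2 points).
  x = 7: rhs = 2, matching y values: 5, 18 (2 points).
  x = 8: rhs = 10, matching y values: none (0 points).
  x = 9: rhs = 20, matching y values: none (0 points).
  x = 10: rhs = 15, matching y values: none (0 points).
  x = 11: rhs = 1, matching y values: 1, 22 (2 points).
  x = 12: rhs = 7, matching y values: none (0 points).
  x = 13: rhs = 16, matching y values: 4, 19 (2 points).
  x = 14: rhs = 11, matching y values: none (0 points).
  x = 15: rhs = 21, matching y values: none (0 points).
  x = 16: rhs = 6, matching y values: 11, 12 (2 points).
  x = 17: rhs = 18, matching y values: 8, 15 (2 points).
  x = 18: rhs = 17, matching y values: none (0 points).
  x = 19: rhs = 9, matching y values: 3, 20 (2 points).
  x = 20: rhs = 0, matching y values: 0 (1 points).
  x = 21: rhs = 19, matching y values: none (0 points).
  x = 22: rhs = 3, matching y values: 7, 16 (2 points).
Total affine count: 23.
Full point count |E(F_23)| = 23 + 1 = 24.
Hasse bound: |24 − (23+1)| = |0| = 0 ≤ 2√23 ≈ 9.5917 ✓.


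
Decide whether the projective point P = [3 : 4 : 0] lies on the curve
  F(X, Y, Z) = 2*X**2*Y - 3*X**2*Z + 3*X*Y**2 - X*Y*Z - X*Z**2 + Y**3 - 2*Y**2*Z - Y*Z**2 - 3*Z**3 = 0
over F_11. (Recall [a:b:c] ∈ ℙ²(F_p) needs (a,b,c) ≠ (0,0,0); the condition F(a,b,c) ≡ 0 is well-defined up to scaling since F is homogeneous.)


F(3,4,0) ≡ 5 (mod 11); P is NOT on the curve.

Evaluate F(3, 4, 0) term-by-term (mod 11).
  2*X**2*Y ↦ 2·9·4·1 = 72
  -3*X**2*Z ↦ -3·9·1·0 = 0
  3*X*Y**2 ↦ 3·3·16·1 = 144
  -X*Y*Z ↦ -1·3·4·0 = 0
  -X*Z**2 ↦ -1·3·1·0 = 0
  Y**3 ↦ 1·1·64·1 = 64
  -2*Y**2*Z ↦ -2·1·16·0 = 0
  -Y*Z**2 ↦ -1·1·4·0 = 0
  -3*Z**3 ↦ -3·1·1·0 = 0
Sum: F(3, 4, 0) = (72) + (0) + (144) + (0) + (0) + (64) + (0) + (0) + (0) = 280.
Reducing mod 11: 280 ≡ 5 (mod 11).
Since F(a, b, c) ≡ 5 ≠ 0 (mod 11), P does NOT lie on the curve.


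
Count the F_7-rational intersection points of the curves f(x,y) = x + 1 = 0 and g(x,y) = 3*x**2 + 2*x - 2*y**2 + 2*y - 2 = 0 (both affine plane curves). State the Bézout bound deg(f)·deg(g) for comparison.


Common zeros: ∅; count = 0; Bézout bound = 2.

deg(f) = 1, deg(g) = 2, so Bézout bound = 2.
Scan x ∈ F_7. For each x, list the y ∈ F_7 with f(x, y) ≡ 0 and those with g(x, y) ≡ 0 (mod 7); the common zeros in that column are the intersection.
  x = 0: f ≡ 0 at y ∈ ∅; g ≡ 0 at y ∈ {3, 5}; common: ∅.
  x = 1: f ≡ 0 at y ∈ ∅; g ≡ 0 at y ∈ {4}; common: ∅.
  x = 2: f ≡ 0 at y ∈ ∅; g ≡ 0 at y ∈ {0, 1}; common: ∅.
  x = 3: f ≡ 0 at y ∈ ∅; g ≡ 0 at y ∈ {4}; common: ∅.
  x = 4: f ≡ 0 at y ∈ ∅; g ≡ 0 at y ∈ {3, 5}; common: ∅.
  x = 5: f ≡ 0 at y ∈ ∅; g ≡ 0 at y ∈ ∅; common: ∅.
  x = 6: f ≡ 0 at y ∈ {0, 1, 2, 3, 4, 5, 6}; g ≡ 0 at y ∈ ∅; common: ∅.
Collecting: common zeros = ∅, so the count is 0.
Comparison with the Bézout bound: 0 ≤ 2 = deg(f)·deg(g), as expected for curves with no common component (the affine F_7-count falls short of the bound because intersections may lie at infinity, over extension fields, or carry multiplicity).


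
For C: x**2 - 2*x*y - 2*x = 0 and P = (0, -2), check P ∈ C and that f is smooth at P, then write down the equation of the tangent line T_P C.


Tangent line at P: 2*x = 0.

Step 1: f(0, -2) = 0, so P lies on C.
Step 2: partial derivatives
  f_x(x, y) = 2*x - 2*y - 2, f_y(x, y) = -2*x.
  f_x(P) = 2, f_y(P) = 0 (gradient nonzero, so P is smooth).
Step 3: tangent line at P: 2·(x − 0) + 0·(y − -2) = 0.
Expanding: 2*x = 0.


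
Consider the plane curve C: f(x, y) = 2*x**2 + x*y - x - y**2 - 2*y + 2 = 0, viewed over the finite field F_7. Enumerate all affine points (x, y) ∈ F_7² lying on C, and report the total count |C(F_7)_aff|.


Affine F_7-points: {(2, 1), (2, 6), (5, 1), (5, 2), (6, 5), (6, 6)}; count = 6.

For each of the 49 pairs (x, y) ∈ F_7², evaluate f(x, y) mod 7. Record the zeros.
  x = 0: [0↦2, 1↦6, 2↦1, 3↦1, 4↦6, 5↦2, 6↦3]  zeros at y ∈ ∅
  x = 1: [0↦3, 1↦1, 2↦4, 3↦5, 4↦4, 5↦1, 6↦3]  zeros at y ∈ ∅
  x = 2: [0↦1, 1↦0, 2↦4, 3↦6, 4↦6, 5↦4, 6↦0]  zeros at y ∈ {1, 6}
  x = 3: [0↦3, 1↦3, 2↦1, 3↦4, 4↦5, 5↦4, 6↦1]  zeros at y ∈ ∅
  x = 4: [0↦2, 1↦3, 2↦2, 3↦6, 4↦1, 5↦1, 6↦6]  zeros at y ∈ ∅
  x = 5: [0↦5, 1↦0, 2↦0, 3↦5, 4↦1, 5↦2, 6↦1]  zeros at y ∈ {1, 2}
  x = 6: [0↦5, 1↦1, 2↦2, 3↦1, 4↦5, 5↦0, 6↦0]  zeros at y ∈ {5, 6}
Collecting zeros: affine points = {(2, 1), (2, 6), (5, 1), (5, 2), (6, 5), (6, 6)}.
Total count |C(F_7)_aff| = 6.


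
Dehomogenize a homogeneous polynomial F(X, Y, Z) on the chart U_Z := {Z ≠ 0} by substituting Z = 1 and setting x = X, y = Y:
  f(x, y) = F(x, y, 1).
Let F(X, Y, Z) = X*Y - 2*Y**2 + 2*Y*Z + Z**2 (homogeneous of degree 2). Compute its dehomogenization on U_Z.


f(x, y) = x*y - 2*y**2 + 2*y + 1

On U_Z we set Z = 1. Each monomial c·X^i·Y^j·Z^k in F becomes c·x^i·y^j·1^k = c·x^i·y^j.
Substituting Z = 1: F(X, Y, 1) = x*y - 2*y**2 + 2*y + 1.
Note: deg(f) ≤ deg(F) = 2; strict inequality happens when F is divisible by Z (lost terms).


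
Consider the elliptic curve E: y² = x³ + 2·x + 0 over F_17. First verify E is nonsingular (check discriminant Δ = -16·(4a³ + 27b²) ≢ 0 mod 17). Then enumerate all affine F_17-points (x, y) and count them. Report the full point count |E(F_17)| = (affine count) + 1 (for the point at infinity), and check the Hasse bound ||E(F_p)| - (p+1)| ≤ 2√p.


Affine points = {(0, 0), (3, 4), (3, 13), (4, 2), (4, 15), (5, 4), (5, 13), (7, 0), (8, 1), (8, 16), (9, 4), (9, 13), (10, 0), (12, 1), (12, 16), (13, 8), (13, 9), (14, 1), (14, 16)}; affine count = 19; |E(F_17)| = 20.

Discriminant check: Δ ∝ 4a³ + 27b² = 4·2³ + 27·0² = 4·8 + 27·0 ≡ 15 (mod 17). Nonzero ⇒ E is nonsingular.
For each x ∈ F_17, compute rhs = x³ + 2·x + 0 mod 17, then count y ∈ F_17 with y² ≡ rhs.
  x = 0: rhs = 0, matching y values: 0 (1 points).
  x = 1: rhs = 3, matching y values: none (0 points).
  x = 2: rhs = 12, matching y values: none (0 points).
  x = 3: rhs = 16, matching y values: 4, 13 (2 points).
  x = 4: rhs = 4, matching y values: 2, 15 (2 points).
  x = 5: rhs = 16, matching y values: 4, 13 (2 points).
  x = 6: rhs = 7, matching y values: none (0 points).
  x = 7: rhs = 0, matching y values: 0 (1 points).
  x = 8: rhs = 1, matching y values: 1, 16 (2 points).
  x = 9: rhs = 16, matching y values: 4, 13 (2 points).
  x = 10: rhs = 0, matching y values: 0 (1 points).
  x = 11: rhs = 10, matching y values: none (0 points).
  x = 12: rhs = 1, matching y values: 1, 16 (2 points).
  x = 13: rhs = 13, matching y values: 8, 9 (2 points).
  x = 14: rhs = 1, matching y values: 1, 16 (2 points).
  x = 15: rhs = 5, matching y values: none (0 points).
  x = 16: rhs = 14, matching y values: none (0 points).
Total affine count: 19.
Full point count |E(F_17)| = 19 + 1 = 20.
Hasse bound: |20 − (17+1)| = |2| = 2 ≤ 2√17 ≈ 8.2462 ✓.


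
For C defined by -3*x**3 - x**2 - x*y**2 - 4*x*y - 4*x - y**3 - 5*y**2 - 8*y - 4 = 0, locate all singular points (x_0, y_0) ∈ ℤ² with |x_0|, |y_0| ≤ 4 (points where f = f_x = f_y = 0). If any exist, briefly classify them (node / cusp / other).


Singular points: {(0, -2)}; classification: node.

Compute partial derivatives:
  f_x = -9*x**2 - 2*x - y**2 - 4*y - 4.
  f_y = -2*x*y - 4*x - 3*y**2 - 10*y - 8.
Scan x_0 ∈ {−4, ..., 4}. For each x_0, f_y(x_0, y) is a polynomial in y; find its integer roots y ∈ {−4, ..., 4}, then test f_x and f at those candidates.
  x = -4: f_y(-4, y) = -3*y**2 - 2*y + 8; vanishes at y ∈ {-2}. (-4, -2): f_x = -136 ≠ 0.
  x = -3: f_y(-3, y) = -3*y**2 - 4*y + 4; vanishes at y ∈ {-2}. (-3, -2): f_x = -75 ≠ 0.
  x = -2: f_y(-2, y) = -3*y**2 - 6*y; vanishes at y ∈ {-2, 0}. (-2, -2): f_x = -32 ≠ 0; (-2, 0): f_x = -36 ≠ 0.
  x = -1: f_y(-1, y) = -3*y**2 - 8*y - 4; vanishes at y ∈ {-2}. (-1, -2): f_x = -7 ≠ 0.
  x = 0: f_y(0, y) = -3*y**2 - 10*y - 8; vanishes at y ∈ {-2}. (0, -2): f_x = 0, f = 0 — SINGULAR.
  x = 1: f_y(1, y) = -3*y**2 - 12*y - 12; vanishes at y ∈ {-2}. (1, -2): f_x = -11 ≠ 0.
  x = 2: f_y(2, y) = -3*y**2 - 14*y - 16; vanishes at y ∈ {-2}. (2, -2): f_x = -40 ≠ 0.
  x = 3: f_y(3, y) = -3*y**2 - 16*y - 20; vanishes at y ∈ {-2}. (3, -2): f_x = -87 ≠ 0.
  x = 4: f_y(4, y) = -3*y**2 - 18*y - 24; vanishes at y ∈ {-4, -2}. (4, -4): f_x = -156 ≠ 0; (4, -2): f_x = -152 ≠ 0.
Only singular point on the grid: (0, -2).
Classify: substitute x = 0 + u, y = -2 + v and expand: f = -3*u**3 - u**2 - u*v**2 - v**3 + v**2.
No constant or linear terms (consistent with a singular point). Quadratic part: -u**2 + v**2. Cubic part: -3*u**3 - u*v**2 - v**3.
The quadratic part v**2 - u**2 = (v − u)(v + u) splits into two distinct linear factors, so there are two distinct tangent lines y − -2 = ±(x − 0) — this is a node (ordinary double point).
Classification: node.


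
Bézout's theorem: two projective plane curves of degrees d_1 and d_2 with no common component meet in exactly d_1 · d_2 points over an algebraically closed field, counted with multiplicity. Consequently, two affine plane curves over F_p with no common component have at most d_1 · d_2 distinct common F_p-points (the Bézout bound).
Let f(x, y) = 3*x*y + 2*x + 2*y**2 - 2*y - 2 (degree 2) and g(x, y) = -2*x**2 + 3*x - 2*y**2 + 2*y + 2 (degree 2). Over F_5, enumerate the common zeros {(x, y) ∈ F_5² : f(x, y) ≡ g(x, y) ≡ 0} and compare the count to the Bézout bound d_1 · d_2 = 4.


Common zeros: {(0, 3)}; count = 1; Bézout bound = 4.

deg(f) = 2, deg(g) = 2, so Bézout bound = 4.
Scan x ∈ F_5. For each x, list the y ∈ F_5 with f(x, y) ≡ 0 and those with g(x, y) ≡ 0 (mod 5); the common zeros in that column are the intersection.
  x = 0: f ≡ 0 at y ∈ {3}; g ≡ 0 at y ∈ {3}; common: {3}.
  x = 1: f ≡ 0 at y ∈ {0, 2}; g ≡ 0 at y ∈ ∅; common: ∅.
  x = 2: f ≡ 0 at y ∈ {4}; g ≡ 0 at y ∈ {0, 1}; common: ∅.
  x = 3: f ≡ 0 at y ∈ ∅; g ≡ 0 at y ∈ ∅; common: ∅.
  x = 4: f ≡ 0 at y ∈ ∅; g ≡ 0 at y ∈ {3}; common: ∅.
Collecting: common zeros = {(0, 3)}, so the count is 1.
Comparison with the Bézout bound: 1 ≤ 4 = deg(f)·deg(g), as expected for curves with no common component (the affine F_5-count falls short of the bound because intersections may lie at infinity, over extension fields, or carry multiplicity).


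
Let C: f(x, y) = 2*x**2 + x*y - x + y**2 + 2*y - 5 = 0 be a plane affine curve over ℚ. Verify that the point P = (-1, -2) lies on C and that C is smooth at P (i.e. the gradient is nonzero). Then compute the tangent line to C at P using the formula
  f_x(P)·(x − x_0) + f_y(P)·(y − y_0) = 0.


Tangent line at P: -7*x - 3*y - 13 = 0.

Step 1: f(-1, -2) = 0, so P lies on C.
Step 2: partial derivatives
  f_x(x, y) = 4*x + y - 1, f_y(x, y) = x + 2*y + 2.
  f_x(P) = -7, f_y(P) = -3 (gradient nonzero, so P is smooth).
Step 3: tangent line at P: -7·(x − -1) + -3·(y − -2) = 0.
Expanding: -7*x - 3*y - 13 = 0.


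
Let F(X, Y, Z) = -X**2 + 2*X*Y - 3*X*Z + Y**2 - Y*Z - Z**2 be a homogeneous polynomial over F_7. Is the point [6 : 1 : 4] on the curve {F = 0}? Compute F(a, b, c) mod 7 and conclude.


F(6,1,4) ≡ 4 (mod 7); P is NOT on the curve.

Evaluate F(6, 1, 4) term-by-term (mod 7).
  -X**2 ↦ -1·36·1·1 = -36
  2*X*Y ↦ 2·6·1·1 = 12
  -3*X*Z ↦ -3·6·1·4 = -72
  Y**2 ↦ 1·1·1·1 = 1
  -Y*Z ↦ -1·1·1·4 = -4
  -Z**2 ↦ -1·1·1·16 = -16
Sum: F(6, 1, 4) = (-36) + (12) + (-72) + (1) + (-4) + (-16) = -115.
Reducing mod 7: -115 ≡ 4 (mod 7).
Since F(a, b, c) ≡ 4 ≠ 0 (mod 7), P does NOT lie on the curve.


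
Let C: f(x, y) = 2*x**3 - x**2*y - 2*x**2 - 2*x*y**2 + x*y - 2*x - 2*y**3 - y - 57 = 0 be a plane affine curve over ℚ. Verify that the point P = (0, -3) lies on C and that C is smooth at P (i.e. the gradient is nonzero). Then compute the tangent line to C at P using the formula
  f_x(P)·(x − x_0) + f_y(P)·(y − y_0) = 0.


Tangent line at P: -23*x - 55*y - 165 = 0.

Step 1: f(0, -3) = 0, so P lies on C.
Step 2: partial derivatives
  f_x(x, y) = 6*x**2 - 2*x*y - 4*x - 2*y**2 + y - 2, f_y(x, y) = -x**2 - 4*x*y + x - 6*y**2 - 1.
  f_x(P) = -23, f_y(P) = -55 (gradient nonzero, so P is smooth).
Step 3: tangent line at P: -23·(x − 0) + -55·(y − -3) = 0.
Expanding: -23*x - 55*y - 165 = 0.


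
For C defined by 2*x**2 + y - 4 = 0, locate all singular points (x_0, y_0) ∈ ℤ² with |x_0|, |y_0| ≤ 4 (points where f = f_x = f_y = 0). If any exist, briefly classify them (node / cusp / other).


No singular points in the scanned grid; C is smooth there.

Compute partial derivatives:
  f_x = 4*x.
  f_y = 1.
f_y = 1 is a nonzero constant, so f_y never vanishes: no point (x, y) can satisfy f = f_x = f_y = 0. In particular no (x, y) ∈ {−4, ..., 4}² is singular; the curve is smooth.


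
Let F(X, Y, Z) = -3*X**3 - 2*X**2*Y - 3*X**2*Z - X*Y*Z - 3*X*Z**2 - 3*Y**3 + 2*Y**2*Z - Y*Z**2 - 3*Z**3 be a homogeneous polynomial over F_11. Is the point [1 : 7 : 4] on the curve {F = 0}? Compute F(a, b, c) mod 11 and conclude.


F(1,7,4) ≡ 10 (mod 11); P is NOT on the curve.

Evaluate F(1, 7, 4) term-by-term (mod 11).
  -3*X**3 ↦ -3·1·1·1 = -3
  -2*X**2*Y ↦ -2·1·7·1 = -14
  -3*X**2*Z ↦ -3·1·1·4 = -12
  -X*Y*Z ↦ -1·1·7·4 = -28
  -3*X*Z**2 ↦ -3·1·1·16 = -48
  -3*Y**3 ↦ -3·1·343·1 = -1029
  2*Y**2*Z ↦ 2·1·49·4 = 392
  -Y*Z**2 ↦ -1·1·7·16 = -112
  -3*Z**3 ↦ -3·1·1·64 = -192
Sum: F(1, 7, 4) = (-3) + (-14) + (-12) + (-28) + (-48) + (-1029) + (392) + (-112) + (-192) = -1046.
Reducing mod 11: -1046 ≡ 10 (mod 11).
Since F(a, b, c) ≡ 10 ≠ 0 (mod 11), P does NOT lie on the curve.


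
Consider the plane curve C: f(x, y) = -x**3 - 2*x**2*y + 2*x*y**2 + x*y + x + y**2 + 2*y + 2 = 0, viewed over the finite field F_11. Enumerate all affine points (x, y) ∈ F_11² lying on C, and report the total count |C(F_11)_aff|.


Affine F_11-points: {(3, 0), (3, 5), (4, 3), (4, 6), (5, 8), (8, 7), (8, 9), (10, 1), (10, 9)}; count = 9.

For each of the 121 pairs (x, y) ∈ F_11², evaluate f(x, y) mod 11. Record the zeros.
  x = 0: [0↦2, 1↦5, 2↦10, 3↦6, 4↦4, 5↦4, 6↦6, 7↦10, 8↦5, 9↦2, 10↦1]  zeros at y ∈ ∅
  x = 1: [0↦2, 1↦6, 2↦5, 3↦10, 4↦10, 5↦5, 6↦6, 7↦2, 8↦4, 9↦1, 10↦4]  zeros at y ∈ ∅
  x = 2: [0↦7, 1↦8, 2↦8, 3↦7, 4↦5, 5↦2, 6↦9, 7↦4, 8↦9, 9↦2, 10↦5]  zeros at y ∈ ∅
  x = 3: [0↦0, 1↦5, 2↦2, 3↦2, 4↦5, 5↦0, 6↦9, 7↦10, 8↦3, 9↦10, 10↦9]  zeros at y ∈ {0, 5}
  x = 4: [0↦8, 1↦2, 2↦3, 3↦0, 4↦4, 5↦4, 6↦0, 7↦3, 8↦2, 9↦8, 10↦10]  zeros at y ∈ {3, 6}
  x = 5: [0↦3, 1↦4, 2↦5, 3↦6, 4↦7, 5↦8, 6↦9, 7↦10, 8↦0, 9↦1, 10↦2]  zeros at y ∈ {8}
  x = 6: [0↦1, 1↦5, 2↦2, 3↦3, 4↦8, 5↦6, 6↦8, 7↦3, 8↦2, 9↦5, 10↦1]  zeros at y ∈ ∅
  x = 7: [0↦7, 1↦10, 2↦10, 3↦7, 4↦1, 5↦3, 6↦2, 7↦9, 8↦2, 9↦3, 10↦1]  zeros at y ∈ ∅
  x = 8: [0↦4, 1↦2, 2↦1, 3↦1, 4↦2, 5↦4, 6↦7, 7↦0, 8↦5, 9↦0, 10↦7]  zeros at y ∈ {7, 9}
  x = 9: [0↦8, 1↦8, 2↦2, 3↦1, 4↦5, 5↦3, 6↦6, 7↦3, 8↦5, 9↦1, 10↦2]  zeros at y ∈ ∅
  x = 10: [0↦2, 1↦0, 2↦7, 3↦1, 4↦4, 5↦5, 6↦4, 7↦1, 8↦7, 9↦0, 10↦2]  zeros at y ∈ {1, 9}
Collecting zeros: affine points = {(3, 0), (3, 5), (4, 3), (4, 6), (5, 8), (8, 7), (8, 9), (10, 1), (10, 9)}.
Total count |C(F_11)_aff| = 9.


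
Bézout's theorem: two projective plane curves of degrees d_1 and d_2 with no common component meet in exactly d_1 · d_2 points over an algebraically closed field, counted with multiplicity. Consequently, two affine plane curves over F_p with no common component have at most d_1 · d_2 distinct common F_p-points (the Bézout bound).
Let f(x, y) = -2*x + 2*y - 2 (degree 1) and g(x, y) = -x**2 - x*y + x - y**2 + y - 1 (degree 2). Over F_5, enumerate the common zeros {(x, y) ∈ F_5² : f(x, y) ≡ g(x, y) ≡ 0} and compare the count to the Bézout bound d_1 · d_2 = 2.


Common zeros: {(1, 2), (2, 3)}; count = 2; Bézout bound = 2.

deg(f) = 1, deg(g) = 2, so Bézout bound = 2.
Scan x ∈ F_5. For each x, list the y ∈ F_5 with f(x, y) ≡ 0 and those with g(x, y) ≡ 0 (mod 5); the common zeros in that column are the intersection.
  x = 0: f ≡ 0 at y ∈ {1}; g ≡ 0 at y ∈ ∅; common: ∅.
  x = 1: f ≡ 0 at y ∈ {2}; g ≡ 0 at y ∈ {2, 3}; common: {2}.
  x = 2: f ≡ 0 at y ∈ {3}; g ≡ 0 at y ∈ {1, 3}; common: {3}.
  x = 3: f ≡ 0 at y ∈ {4}; g ≡ 0 at y ∈ {1, 2}; common: ∅.
  x = 4: f ≡ 0 at y ∈ {0}; g ≡ 0 at y ∈ ∅; common: ∅.
Collecting: common zeros = {(1, 2), (2, 3)}, so the count is 2.
Comparison with the Bézout bound: 2 ≤ 2 = deg(f)·deg(g), as expected for curves with no common component (the bound is attained).
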